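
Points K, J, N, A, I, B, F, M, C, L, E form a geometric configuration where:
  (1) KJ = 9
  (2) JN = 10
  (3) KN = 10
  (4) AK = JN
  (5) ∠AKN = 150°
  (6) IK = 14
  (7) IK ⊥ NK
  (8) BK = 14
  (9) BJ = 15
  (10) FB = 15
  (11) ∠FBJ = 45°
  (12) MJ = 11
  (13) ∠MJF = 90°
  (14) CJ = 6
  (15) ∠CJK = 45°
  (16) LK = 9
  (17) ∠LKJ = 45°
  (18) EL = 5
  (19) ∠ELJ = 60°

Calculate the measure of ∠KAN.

From the given relations: AK = JN = 10.
Step 1: By the law of cosines on triangle AKN: AN² = 10² + 10² − 2·10·10·cos(150°) = 373.21, so AN ≈ 19.32.
Step 2: By the inverse law of cosines on triangle KAN: cos(∠KAN) = (10² + 19.32² − 10²) / (2·10·19.32) = 373.21/386.37 = 0.9659, so ∠KAN = 15°.

Therefore, the measure of angle ∠KAN = 15°.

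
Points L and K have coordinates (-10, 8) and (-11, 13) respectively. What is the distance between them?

The horizontal distance is |-11 - -10| = 1 and the vertical distance is |13 - 8| = 5.
By the Pythagorean theorem, d = sqrt(1^2 + 5^2) = sqrt(26).

sqrt(26)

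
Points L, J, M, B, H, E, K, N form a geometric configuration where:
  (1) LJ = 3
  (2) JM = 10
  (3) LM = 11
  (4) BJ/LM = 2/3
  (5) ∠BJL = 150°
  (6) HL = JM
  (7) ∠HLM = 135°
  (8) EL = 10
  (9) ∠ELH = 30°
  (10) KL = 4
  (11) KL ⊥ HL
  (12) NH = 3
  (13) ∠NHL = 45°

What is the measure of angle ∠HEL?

From the given relations: HL = JM = 10.
Step 1: By the law of cosines on triangle ELH: EH² = 10² + 10² − 2·10·10·cos(30°) = 26.79, so EH ≈ 5.18.
Step 2: By the inverse law of cosines on triangle HEL: cos(∠HEL) = (5.18² + 10² − 10²) / (2·5.18·10) = 26.79/103.53 = 0.2588, so ∠HEL = 75°.

Therefore, the measure of angle ∠HEL = 75°.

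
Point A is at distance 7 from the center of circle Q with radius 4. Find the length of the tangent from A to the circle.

The tangent, radius, and line from the external point to the center form a right triangle.
The right angle is where the tangent meets the radius.
By the Pythagorean theorem: tangent² + 4² = 7²
tangent² = 49 - 16 = 33
tangent = sqrt(33)

sqrt(33)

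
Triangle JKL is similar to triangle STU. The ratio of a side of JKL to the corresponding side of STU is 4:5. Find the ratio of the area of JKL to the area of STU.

Area ratio = (side ratio)^2 = (4/5)^2 = 16:25.

16:25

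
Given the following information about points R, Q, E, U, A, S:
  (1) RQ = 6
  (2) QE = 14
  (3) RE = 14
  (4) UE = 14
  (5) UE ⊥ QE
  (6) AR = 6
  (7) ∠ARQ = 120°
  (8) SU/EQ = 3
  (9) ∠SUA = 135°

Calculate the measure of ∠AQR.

Step 1: By the law of cosines on triangle QRA: QA² = 6² + 6² − 2·6·6·cos(120°) = 108, so QA = 6·√3.
Step 2: By the inverse law of cosines on triangle AQR: cos(∠AQR) = ((6·√3)² + 6² − 6²) / (2·6·√3·6) = 108/124.71 = 0.866, so ∠AQR = 30°.

Therefore, the measure of angle ∠AQR = 30°.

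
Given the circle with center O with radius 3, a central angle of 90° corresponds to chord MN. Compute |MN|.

Drop a perpendicular from the center to the chord, bisecting both the chord and the central angle.
Each half-chord = r sin(θ/2) = 3 sin(45°).
The full chord = 2 × 3 × sin(45°) = 3*sqrt(2).

3*sqrt(2)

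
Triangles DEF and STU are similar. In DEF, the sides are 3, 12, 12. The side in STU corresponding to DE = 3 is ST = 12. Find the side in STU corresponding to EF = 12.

k = 12/3 = 4. TU = 4 * 12 = 48.

48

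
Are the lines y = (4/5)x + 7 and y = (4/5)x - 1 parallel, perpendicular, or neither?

Slope of line 1: m1 = 4/5
Slope of line 2: m2 = 4/5
m1 = m2, so the lines are parallel.

Parallel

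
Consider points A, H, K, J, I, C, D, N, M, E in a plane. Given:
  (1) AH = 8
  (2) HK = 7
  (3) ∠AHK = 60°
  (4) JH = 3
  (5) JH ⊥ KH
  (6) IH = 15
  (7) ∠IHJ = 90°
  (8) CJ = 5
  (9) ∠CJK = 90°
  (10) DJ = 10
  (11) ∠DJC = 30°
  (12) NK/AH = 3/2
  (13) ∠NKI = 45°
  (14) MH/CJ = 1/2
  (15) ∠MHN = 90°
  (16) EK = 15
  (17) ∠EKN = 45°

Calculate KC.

Step 1: By the law of cosines on triangle JHK: JK² = 3² + 7² − 2·3·7·cos(90°) = 58, so JK = √58.
Step 2: By the law of cosines on triangle KJC: KC² = √58² + 5² − 2·√58·5·cos(90°) = 83, so KC = √83.

Therefore, the length of KC = √83.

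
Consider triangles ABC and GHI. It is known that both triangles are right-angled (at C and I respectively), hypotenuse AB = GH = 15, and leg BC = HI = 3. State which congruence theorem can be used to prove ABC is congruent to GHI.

The given information matches HL: The hypotenuse and one leg of two right triangles are equal (Hypotenuse-Leg).

HL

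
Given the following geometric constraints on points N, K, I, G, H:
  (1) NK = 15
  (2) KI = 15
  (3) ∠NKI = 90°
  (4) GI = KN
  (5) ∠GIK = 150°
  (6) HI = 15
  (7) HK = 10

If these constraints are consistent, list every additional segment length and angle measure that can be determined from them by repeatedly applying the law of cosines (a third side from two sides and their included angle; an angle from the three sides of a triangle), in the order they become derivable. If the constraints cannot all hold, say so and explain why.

The constraints are consistent. Derivable facts, in order:
After 1 step:
- KG ≈ 28.98
- NI = 15·√2
- ∠HIK = 38.94°
- ∠HKI = 70.53°
- ∠IHK = 70.53°
After 2 steps:
- ∠GKI = 15°
- ∠IGK = 15°
- ∠INK = 45°
- ∠KIN = 45°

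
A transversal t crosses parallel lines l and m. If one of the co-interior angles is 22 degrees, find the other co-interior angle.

Co-interior (same-side interior) angles are between the parallel lines on the same side of the transversal.
Unlike corresponding or alternate interior angles, they are supplementary rather than equal.
So the angle = 180 - 22 = 158 degrees.

158 degrees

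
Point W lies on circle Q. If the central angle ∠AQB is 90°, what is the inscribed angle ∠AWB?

Inscribed angle = 90° / 2 = 45° (inscribed angle theorem).

45°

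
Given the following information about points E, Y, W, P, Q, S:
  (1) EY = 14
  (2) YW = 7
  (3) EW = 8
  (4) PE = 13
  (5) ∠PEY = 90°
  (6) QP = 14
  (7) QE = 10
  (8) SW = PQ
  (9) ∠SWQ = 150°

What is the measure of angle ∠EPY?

Step 1: By the law of cosines on triangle PEY: PY² = 13² + 14² − 2·13·14·cos(90°) = 365, so PY ≈ 19.1.
Step 2: By the inverse law of cosines on triangle EPY: cos(∠EPY) = (13² + 19.1² − 14²) / (2·13·19.1) = 338/496.73 = 0.6805, so ∠EPY = 47.12°.

Therefore, the measure of angle ∠EPY = 47.12°.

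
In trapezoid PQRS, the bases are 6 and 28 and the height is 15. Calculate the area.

A trapezoid's area equals the midsegment times the height.
The midsegment is (6 + 28) / 2 = 17.
Area = 17 * 15 = 255.

255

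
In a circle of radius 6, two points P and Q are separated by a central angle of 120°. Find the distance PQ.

Chord = 2(6) sin(60°) = 6*sqrt(3)

6*sqrt(3)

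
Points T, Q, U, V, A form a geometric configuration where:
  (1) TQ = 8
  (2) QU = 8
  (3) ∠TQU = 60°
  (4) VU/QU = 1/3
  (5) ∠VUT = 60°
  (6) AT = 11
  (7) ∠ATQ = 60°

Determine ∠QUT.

Step 1: By the law of cosines on triangle UQT: UT² = 8² + 8² − 2·8·8·cos(60°) = 64, so UT = 8.
Step 2: By the inverse law of cosines on triangle QUT: cos(∠QUT) = (8² + 8² − 8²) / (2·8·8) = 64/128 = 0.5, so ∠QUT = 60°.

Therefore, the measure of angle ∠QUT = 60°.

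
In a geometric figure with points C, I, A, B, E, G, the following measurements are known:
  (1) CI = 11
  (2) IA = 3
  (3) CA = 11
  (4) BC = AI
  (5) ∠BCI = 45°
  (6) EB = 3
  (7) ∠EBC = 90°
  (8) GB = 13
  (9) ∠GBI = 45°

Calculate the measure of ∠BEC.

From the given relations: BC = AI = 3.
Step 1: By the law of cosines on triangle EBC: EC² = 3² + 3² − 2·3·3·cos(90°) = 18, so EC = 3·√2.
Step 2: By the inverse law of cosines on triangle BEC: cos(∠BEC) = (3² + (3·√2)² − 3²) / (2·3·3·√2) = 18/25.46 = 0.7071, so ∠BEC = 45°.

Therefore, the measure of angle ∠BEC = 45°.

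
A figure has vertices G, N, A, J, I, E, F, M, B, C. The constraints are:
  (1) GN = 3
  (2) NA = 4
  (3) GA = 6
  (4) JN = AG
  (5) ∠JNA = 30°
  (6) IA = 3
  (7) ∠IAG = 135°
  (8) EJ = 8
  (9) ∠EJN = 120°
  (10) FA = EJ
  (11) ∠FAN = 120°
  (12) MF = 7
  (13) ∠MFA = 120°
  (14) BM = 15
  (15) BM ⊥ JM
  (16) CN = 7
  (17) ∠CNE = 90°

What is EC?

From the given relations: JN = AG = 6.
Step 1: By the law of cosines on triangle EJN: EN² = 8² + 6² − 2·8·6·cos(120°) = 148, so EN = 2·√37.
Step 2: By the law of cosines on triangle ENC: EC² = (2·√37)² + 7² − 2·2·√37·7·cos(90°) = 197, so EC = √197.

Therefore, the length of EC = √197.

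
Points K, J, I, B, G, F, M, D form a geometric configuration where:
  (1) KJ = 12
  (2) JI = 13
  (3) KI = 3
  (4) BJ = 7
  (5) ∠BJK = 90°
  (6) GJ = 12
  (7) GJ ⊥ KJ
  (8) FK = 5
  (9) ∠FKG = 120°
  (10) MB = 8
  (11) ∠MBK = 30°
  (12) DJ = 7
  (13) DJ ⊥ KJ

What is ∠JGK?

Step 1: By the law of cosines on triangle GJK: GK² = 12² + 12² − 2·12·12·cos(90°) = 288, so GK = 12·√2.
Step 2: By the inverse law of cosines on triangle JGK: cos(∠JGK) = (12² + (12·√2)² − 12²) / (2·12·12·√2) = 288/407.29 = 0.7071, so ∠JGK = 45°.

Therefore, the measure of angle ∠JGK = 45°.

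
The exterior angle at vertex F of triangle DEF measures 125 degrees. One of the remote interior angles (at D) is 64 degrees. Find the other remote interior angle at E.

angle E = 125 - 64 = 61 degrees (exterior angle theorem).

61 degrees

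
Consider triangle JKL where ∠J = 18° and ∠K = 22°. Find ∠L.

The interior angles sum to 180°: angle L = 180 - 18 - 22 = 140°.
The triangle is obtuse (angles 18°, 22°, 140°).

140 degrees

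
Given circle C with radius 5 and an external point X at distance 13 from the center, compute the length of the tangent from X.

Let T be the point of tangency. Then CT ⊥ XT (radius ⊥ tangent).
In right triangle CTX: CX² = CT² + XT²
13² = 5² + XT²
XT² = 144, XT = 12

12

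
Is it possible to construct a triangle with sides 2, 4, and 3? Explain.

For three segments to close into a triangle, no single side can be as long as the other two combined.
The longest side is 4, and 2 + 3 = 5 > 4.
A triangle can be formed.

Yes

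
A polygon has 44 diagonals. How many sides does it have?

Using d = n(n - 3)/2, we solve 44 = n(n - 3)/2.
So n(n - 3) = 88.
Testing n = 11: 11 * 8 = 88 = 88. Correct.
The polygon has 11 sides.

11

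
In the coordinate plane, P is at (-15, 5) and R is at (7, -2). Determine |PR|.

d = sqrt((22)^2 + (-7)^2) = sqrt(533)

sqrt(533)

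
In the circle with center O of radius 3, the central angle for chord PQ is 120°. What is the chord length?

Chord length = 2r sin(θ/2)
= 2 × 3 × sin(120°/2)
= 2 × 3 × sin(60°)
= 3*sqrt(3)

3*sqrt(3)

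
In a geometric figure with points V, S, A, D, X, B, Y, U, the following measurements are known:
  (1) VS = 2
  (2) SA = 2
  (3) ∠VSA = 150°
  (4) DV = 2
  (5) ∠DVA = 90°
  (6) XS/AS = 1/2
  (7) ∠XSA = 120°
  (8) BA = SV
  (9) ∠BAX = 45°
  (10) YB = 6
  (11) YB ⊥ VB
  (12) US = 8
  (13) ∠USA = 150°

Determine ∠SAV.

Step 1: By the law of cosines on triangle ASV: AV² = 2² + 2² − 2·2·2·cos(150°) = 14.93, so AV ≈ 3.86.
Step 2: By the inverse law of cosines on triangle SAV: cos(∠SAV) = (2² + 3.86² − 2²) / (2·2·3.86) = 14.93/15.45 = 0.9659, so ∠SAV = 15°.

Therefore, the measure of angle ∠SAV = 15°.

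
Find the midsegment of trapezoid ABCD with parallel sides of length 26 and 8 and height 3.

The midsegment (median) of a trapezoid connects the midpoints of the non-parallel sides.
Its length is the average of the two bases: (26 + 8) / 2 = 17.

17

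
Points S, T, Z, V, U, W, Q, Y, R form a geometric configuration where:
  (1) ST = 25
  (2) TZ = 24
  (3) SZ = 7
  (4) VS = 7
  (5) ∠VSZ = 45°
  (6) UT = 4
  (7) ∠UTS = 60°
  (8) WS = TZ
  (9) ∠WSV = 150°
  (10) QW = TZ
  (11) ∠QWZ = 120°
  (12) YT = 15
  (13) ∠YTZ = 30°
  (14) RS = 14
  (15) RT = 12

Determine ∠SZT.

Step 1: By the inverse law of cosines on triangle SZT: cos(∠SZT) = (7² + 24² − 25²) / (2·7·24) = 0/336 = 0, so ∠SZT = 90°.

Therefore, the measure of angle ∠SZT = 90°.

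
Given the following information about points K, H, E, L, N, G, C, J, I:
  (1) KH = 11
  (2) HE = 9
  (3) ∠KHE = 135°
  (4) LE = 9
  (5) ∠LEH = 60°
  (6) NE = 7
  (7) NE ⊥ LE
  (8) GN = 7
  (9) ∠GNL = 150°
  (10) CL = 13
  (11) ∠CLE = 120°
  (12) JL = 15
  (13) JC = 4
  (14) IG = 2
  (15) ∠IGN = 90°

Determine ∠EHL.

Step 1: By the law of cosines on triangle HEL: HL² = 9² + 9² − 2·9·9·cos(60°) = 81, so HL = 9.
Step 2: By the inverse law of cosines on triangle EHL: cos(∠EHL) = (9² + 9² − 9²) / (2·9·9) = 81/162 = 0.5, so ∠EHL = 60°.

Therefore, the measure of angle ∠EHL = 60°.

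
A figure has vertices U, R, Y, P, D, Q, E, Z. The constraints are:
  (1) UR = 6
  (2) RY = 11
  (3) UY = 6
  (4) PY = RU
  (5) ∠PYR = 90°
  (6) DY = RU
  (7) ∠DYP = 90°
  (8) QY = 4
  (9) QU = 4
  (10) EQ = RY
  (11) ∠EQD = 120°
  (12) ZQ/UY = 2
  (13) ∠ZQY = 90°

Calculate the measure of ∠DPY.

From the given relations: PY = RU = 6; DY = RU = 6.
Step 1: By the law of cosines on triangle PYD: PD² = 6² + 6² − 2·6·6·cos(90°) = 72, so PD = 6·√2.
Step 2: By the inverse law of cosines on triangle DPY: cos(∠DPY) = ((6·√2)² + 6² − 6²) / (2·6·√2·6) = 72/101.82 = 0.7071, so ∠DPY = 45°.

Therefore, the measure of angle ∠DPY = 45°.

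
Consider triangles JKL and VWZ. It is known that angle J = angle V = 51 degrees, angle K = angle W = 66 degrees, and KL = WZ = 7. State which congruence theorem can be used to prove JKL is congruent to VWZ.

Consider the given information: angle J = angle V = 51 degrees, angle K = angle W = 66 degrees, and KL = WZ = 7
This is not ASA or HL: ASA requires two angles and the side between them. HL only applies to right triangles with matching hypotenuse and leg.
The correct criterion is AAS. Two pairs of corresponding angles and a non-included side are equal (Angle-Angle-Side).

AAS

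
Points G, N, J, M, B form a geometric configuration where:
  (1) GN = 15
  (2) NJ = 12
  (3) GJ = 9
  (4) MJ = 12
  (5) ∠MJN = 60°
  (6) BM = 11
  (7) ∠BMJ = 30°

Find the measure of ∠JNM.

Step 1: By the law of cosines on triangle NJM: NM² = 12² + 12² − 2·12·12·cos(60°) = 144, so NM = 12.
Step 2: By the inverse law of cosines on triangle JNM: cos(∠JNM) = (12² + 12² − 12²) / (2·12·12) = 144/288 = 0.5, so ∠JNM = 60°.

Therefore, the measure of angle ∠JNM = 60°.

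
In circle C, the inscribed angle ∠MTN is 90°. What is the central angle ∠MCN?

Central angle = 2 × 90° = 180° (inscribed angle theorem).

180°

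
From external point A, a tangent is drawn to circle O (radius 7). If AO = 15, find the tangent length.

The tangent, radius, and line from the external point to the center form a right triangle.
The right angle is where the tangent meets the radius.
By the Pythagorean theorem: tangent² + 7² = 15²
tangent² = 225 - 49 = 176
tangent = 4*sqrt(11)

4*sqrt(11)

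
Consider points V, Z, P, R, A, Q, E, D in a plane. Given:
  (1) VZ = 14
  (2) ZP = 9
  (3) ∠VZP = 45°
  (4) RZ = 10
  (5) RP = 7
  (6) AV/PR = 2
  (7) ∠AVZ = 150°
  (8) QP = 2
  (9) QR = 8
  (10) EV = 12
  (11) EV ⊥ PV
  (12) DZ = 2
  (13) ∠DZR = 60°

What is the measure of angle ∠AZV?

From the given relations: AV = 2·PR = 2·7 = 14.
Step 1: By the law of cosines on triangle ZVA: ZA² = 14² + 14² − 2·14·14·cos(150°) = 731.48, so ZA ≈ 27.05.
Step 2: By the inverse law of cosines on triangle AZV: cos(∠AZV) = (27.05² + 14² − 14²) / (2·27.05·14) = 731.48/757.29 = 0.9659, so ∠AZV = 15°.

Therefore, the measure of angle ∠AZV = 15°.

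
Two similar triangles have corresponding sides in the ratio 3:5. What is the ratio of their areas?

The ratio of areas of similar triangles equals the square of the side ratio.
Side ratio = 3:5
Area ratio = (3/5)^2 = 9/25 = 9:25

9:25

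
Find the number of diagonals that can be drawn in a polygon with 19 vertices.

The number of diagonals in an n-gon is n(n - 3)/2.
For n = 19: 19(19 - 3)/2 = 19 × 16 / 2 = 152.

152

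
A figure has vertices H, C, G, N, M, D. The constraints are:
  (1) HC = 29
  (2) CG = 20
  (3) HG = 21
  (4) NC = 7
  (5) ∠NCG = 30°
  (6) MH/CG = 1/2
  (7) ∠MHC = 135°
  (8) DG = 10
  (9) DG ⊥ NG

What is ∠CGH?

Step 1: By the inverse law of cosines on triangle CGH: cos(∠CGH) = (20² + 21² − 29²) / (2·20·21) = 0/840 = 0, so ∠CGH = 90°.

Therefore, the measure of angle ∠CGH = 90°.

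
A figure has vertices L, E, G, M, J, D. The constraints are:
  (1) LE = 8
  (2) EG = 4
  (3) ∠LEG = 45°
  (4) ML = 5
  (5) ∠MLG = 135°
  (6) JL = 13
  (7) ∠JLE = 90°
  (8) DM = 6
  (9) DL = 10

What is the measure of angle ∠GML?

Step 1: By the law of cosines on triangle LEG: LG² = 8² + 4² − 2·8·4·cos(45°) = 34.75, so LG ≈ 5.89.
Step 2: By the law of cosines on triangle MLG: MG² = 5² + 5.89² − 2·5·5.89·cos(135°) = 101.43, so MG ≈ 10.07.
Step 3: By the inverse law of cosines on triangle GML: cos(∠GML) = (10.07² + 5² − 5.89²) / (2·10.07·5) = 91.68/100.71 = 0.9103, so ∠GML = 24.45°.

Therefore, the measure of angle ∠GML = 24.45°.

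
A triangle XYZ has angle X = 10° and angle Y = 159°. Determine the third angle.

Let angle Z = x. Then 10 + 159 + x = 180.
x = 180 - 169 = 11 degrees.

11 degrees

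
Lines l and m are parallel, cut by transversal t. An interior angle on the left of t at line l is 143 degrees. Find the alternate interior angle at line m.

Alternate interior angles are equal: 143 degrees.

143 degrees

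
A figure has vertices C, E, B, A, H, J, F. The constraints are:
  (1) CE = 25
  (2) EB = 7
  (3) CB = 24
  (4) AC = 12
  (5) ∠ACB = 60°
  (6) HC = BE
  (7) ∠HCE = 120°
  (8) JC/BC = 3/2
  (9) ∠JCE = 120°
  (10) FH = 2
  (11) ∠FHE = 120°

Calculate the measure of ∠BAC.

Step 1: By the law of cosines on triangle ACB: AB² = 12² + 24² − 2·12·24·cos(60°) = 432, so AB = 12·√3.
Step 2: By the inverse law of cosines on triangle BAC: cos(∠BAC) = ((12·√3)² + 12² − 24²) / (2·12·√3·12) = 0/498.83 = 0, so ∠BAC = 90°.

Therefore, the measure of angle ∠BAC = 90°.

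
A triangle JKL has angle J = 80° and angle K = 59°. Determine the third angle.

The interior angles sum to 180°: angle L = 180 - 80 - 59 = 41°.
The triangle is acute (angles 80°, 59°, 41°).

41 degrees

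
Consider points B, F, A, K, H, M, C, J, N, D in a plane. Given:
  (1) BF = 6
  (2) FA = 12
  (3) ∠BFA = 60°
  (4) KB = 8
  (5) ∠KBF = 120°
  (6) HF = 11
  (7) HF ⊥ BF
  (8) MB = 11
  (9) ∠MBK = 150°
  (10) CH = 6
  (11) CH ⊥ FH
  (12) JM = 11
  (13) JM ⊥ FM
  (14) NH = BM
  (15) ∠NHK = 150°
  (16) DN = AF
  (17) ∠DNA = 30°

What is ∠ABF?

Step 1: By the law of cosines on triangle BFA: BA² = 6² + 12² − 2·6·12·cos(60°) = 108, so BA = 6·√3.
Step 2: By the inverse law of cosines on triangle ABF: cos(∠ABF) = ((6·√3)² + 6² − 12²) / (2·6·√3·6) = 0/124.71 = 0, so ∠ABF = 90°.

Therefore, the measure of angle ∠ABF = 90°.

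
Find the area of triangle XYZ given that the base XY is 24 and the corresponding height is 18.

A triangle's area is half the area of a rectangle with the same base and height.
Area = (1/2) * 24 * 18 = 216.

216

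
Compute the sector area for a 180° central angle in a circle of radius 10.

The full circle has area πr² = π(10)² = 100*pi.
The sector covers 180° out of 360°, a fraction of 1/2.
Sector area = 100*pi × 1/2 = 50*pi.

50*pi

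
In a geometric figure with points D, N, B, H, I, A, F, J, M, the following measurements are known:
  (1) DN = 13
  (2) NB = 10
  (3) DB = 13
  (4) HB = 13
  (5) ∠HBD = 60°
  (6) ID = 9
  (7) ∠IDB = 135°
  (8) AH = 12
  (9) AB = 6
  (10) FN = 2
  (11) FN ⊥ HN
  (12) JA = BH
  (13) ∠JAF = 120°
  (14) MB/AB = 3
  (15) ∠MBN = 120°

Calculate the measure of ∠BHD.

Step 1: By the law of cosines on triangle HBD: HD² = 13² + 13² − 2·13·13·cos(60°) = 169, so HD = 13.
Step 2: By the inverse law of cosines on triangle BHD: cos(∠BHD) = (13² + 13² − 13²) / (2·13·13) = 169/338 = 0.5, so ∠BHD = 60°.

Therefore, the measure of angle ∠BHD = 60°.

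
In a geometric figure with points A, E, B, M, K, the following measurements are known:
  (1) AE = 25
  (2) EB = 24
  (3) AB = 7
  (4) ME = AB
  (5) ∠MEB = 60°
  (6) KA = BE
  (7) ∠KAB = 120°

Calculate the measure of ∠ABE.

Step 1: By the inverse law of cosines on triangle ABE: cos(∠ABE) = (7² + 24² − 25²) / (2·7·24) = 0/336 = 0, so ∠ABE = 90°.

Therefore, the measure of angle ∠ABE = 90°.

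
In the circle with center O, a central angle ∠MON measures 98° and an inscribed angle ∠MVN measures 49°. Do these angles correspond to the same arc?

By the inscribed angle theorem, if both angles subtend the same arc, the inscribed angle must be half the central angle.
Half of 98° = 49°, which equals the given inscribed angle of 49°.
Therefore, yes, they correspond to the same arc.

Yes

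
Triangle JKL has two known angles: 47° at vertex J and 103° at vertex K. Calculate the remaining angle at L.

angle L = 180 - 47 - 103 = 30 degrees.

30 degrees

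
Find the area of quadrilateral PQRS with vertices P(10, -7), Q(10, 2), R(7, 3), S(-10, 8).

Using the Shoelace formula for a quadrilateral (vertices in order):
Area = (1/2)|sum of (x_i * y_(i+1) - x_(i+1) * y_i)|
Terms: (10*2 - 10*-7) = 90, (10*3 - 7*2) = 16, (7*8 - -10*3) = 86, (-10*-7 - 10*8) = -10
Sum = 182
Area = (1/2)(182) = 91

91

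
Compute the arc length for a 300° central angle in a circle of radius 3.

Arc length = 2πr × θ/360
= 2π × 3 × 5/6
= 5*pi

5*pi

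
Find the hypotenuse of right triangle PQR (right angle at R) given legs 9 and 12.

PQ = sqrt(9^2 + 12^2) = sqrt(225) = 15

15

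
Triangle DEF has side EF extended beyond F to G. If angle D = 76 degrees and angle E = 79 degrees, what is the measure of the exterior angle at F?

By the exterior angle theorem, an exterior angle of a triangle equals the sum of the two remote interior angles.
Exterior angle = angle D + angle E
Exterior angle = 76 + 79 = 155 degrees

155 degrees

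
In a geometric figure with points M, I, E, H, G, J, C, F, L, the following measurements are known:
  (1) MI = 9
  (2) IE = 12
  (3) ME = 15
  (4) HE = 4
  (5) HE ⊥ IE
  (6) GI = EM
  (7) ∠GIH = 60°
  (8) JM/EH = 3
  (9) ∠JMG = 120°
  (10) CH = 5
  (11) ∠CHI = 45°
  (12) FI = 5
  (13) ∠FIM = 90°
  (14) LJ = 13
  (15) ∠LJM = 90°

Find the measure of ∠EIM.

Step 1: By the inverse law of cosines on triangle EIM: cos(∠EIM) = (12² + 9² − 15²) / (2·12·9) = 0/216 = 0, so ∠EIM = 90°.

Therefore, the measure of angle ∠EIM = 90°.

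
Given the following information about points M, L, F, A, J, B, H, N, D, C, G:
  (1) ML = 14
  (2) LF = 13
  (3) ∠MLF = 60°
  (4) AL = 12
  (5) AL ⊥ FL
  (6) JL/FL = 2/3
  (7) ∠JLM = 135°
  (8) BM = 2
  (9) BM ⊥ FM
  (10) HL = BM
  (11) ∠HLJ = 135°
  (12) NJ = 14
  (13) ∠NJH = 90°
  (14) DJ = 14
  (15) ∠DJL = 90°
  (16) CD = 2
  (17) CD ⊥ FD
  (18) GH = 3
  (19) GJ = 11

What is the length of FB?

Step 1: By the law of cosines on triangle FLM: FM² = 13² + 14² − 2·13·14·cos(60°) = 183, so FM = √183.
Step 2: By the law of cosines on triangle FMB: FB² = √183² + 2² − 2·√183·2·cos(90°) = 187, so FB = √187.

Therefore, the length of FB = √187.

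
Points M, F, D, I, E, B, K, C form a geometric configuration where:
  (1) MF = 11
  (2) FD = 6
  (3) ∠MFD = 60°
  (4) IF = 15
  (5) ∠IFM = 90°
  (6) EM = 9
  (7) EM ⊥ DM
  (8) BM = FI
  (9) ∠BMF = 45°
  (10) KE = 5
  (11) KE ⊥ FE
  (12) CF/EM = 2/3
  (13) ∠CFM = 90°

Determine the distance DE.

Step 1: By the law of cosines on triangle DFM: DM² = 6² + 11² − 2·6·11·cos(60°) = 91, so DM = √91.
Step 2: By the law of cosines on triangle DME: DE² = √91² + 9² − 2·√91·9·cos(90°) = 172, so DE = 2·√43.

Therefore, the length of DE = 2·√43.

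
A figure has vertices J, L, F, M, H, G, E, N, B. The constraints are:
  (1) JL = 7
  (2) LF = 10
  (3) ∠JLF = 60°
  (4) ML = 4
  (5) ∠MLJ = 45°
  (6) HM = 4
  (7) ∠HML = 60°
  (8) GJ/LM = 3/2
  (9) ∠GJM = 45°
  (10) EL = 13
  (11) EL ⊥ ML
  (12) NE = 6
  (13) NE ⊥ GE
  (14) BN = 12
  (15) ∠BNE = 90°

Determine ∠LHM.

Step 1: By the law of cosines on triangle HML: HL² = 4² + 4² − 2·4·4·cos(60°) = 16, so HL = 4.
Step 2: By the inverse law of cosines on triangle LHM: cos(∠LHM) = (4² + 4² − 4²) / (2·4·4) = 16/32 = 0.5, so ∠LHM = 60°.

Therefore, the measure of angle ∠LHM = 60°.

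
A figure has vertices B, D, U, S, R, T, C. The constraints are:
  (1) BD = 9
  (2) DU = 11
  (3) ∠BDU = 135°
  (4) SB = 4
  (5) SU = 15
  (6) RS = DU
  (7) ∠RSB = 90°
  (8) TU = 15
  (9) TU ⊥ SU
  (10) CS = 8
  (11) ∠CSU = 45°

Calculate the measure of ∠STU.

Step 1: By the law of cosines on triangle TUS: TS² = 15² + 15² − 2·15·15·cos(90°) = 450, so TS = 15·√2.
Step 2: By the inverse law of cosines on triangle STU: cos(∠STU) = ((15·√2)² + 15² − 15²) / (2·15·√2·15) = 450/636.4 = 0.7071, so ∠STU = 45°.

Therefore, the measure of angle ∠STU = 45°.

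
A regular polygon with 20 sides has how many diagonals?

Total line segments between 20 vertices = C(20,2) = 190.
Subtract the 20 sides: 190 - 20 = 170 diagonals.

170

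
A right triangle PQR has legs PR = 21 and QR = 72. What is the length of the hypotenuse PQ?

PQ = sqrt(21^2 + 72^2) = sqrt(5625) = 75

75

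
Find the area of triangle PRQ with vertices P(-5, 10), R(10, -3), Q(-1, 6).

Shoelace: Area = (1/2)|-5(-3-6) + 10(6-10) + -1(10--3)| = (1/2)(8) = 4

4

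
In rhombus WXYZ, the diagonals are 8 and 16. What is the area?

Area = (8 * 16) / 2 = 128 / 2 = 64

64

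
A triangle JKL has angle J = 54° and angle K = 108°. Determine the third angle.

By the triangle angle sum property, the three interior angles of any triangle add up to 180°.
We know angle J = 54° and angle K = 108°, so their sum is 162°.
Therefore angle L = 180° - 162° = 18°.

18 degrees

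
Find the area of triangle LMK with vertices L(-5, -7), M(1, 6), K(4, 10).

Shoelace: Area = (1/2)|-5(6-10) + 1(10--7) + 4(-7-6)| = (1/2)(15) = 15/2

15/2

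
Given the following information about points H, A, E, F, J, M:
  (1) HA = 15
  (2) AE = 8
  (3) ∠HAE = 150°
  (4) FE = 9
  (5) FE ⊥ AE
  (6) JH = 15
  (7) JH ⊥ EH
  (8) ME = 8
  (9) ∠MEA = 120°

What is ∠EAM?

Step 1: By the law of cosines on triangle AEM: AM² = 8² + 8² − 2·8·8·cos(120°) = 192, so AM = 8·√3.
Step 2: By the inverse law of cosines on triangle EAM: cos(∠EAM) = (8² + (8·√3)² − 8²) / (2·8·8·√3) = 192/221.7 = 0.866, so ∠EAM = 30°.

Therefore, the measure of angle ∠EAM = 30°.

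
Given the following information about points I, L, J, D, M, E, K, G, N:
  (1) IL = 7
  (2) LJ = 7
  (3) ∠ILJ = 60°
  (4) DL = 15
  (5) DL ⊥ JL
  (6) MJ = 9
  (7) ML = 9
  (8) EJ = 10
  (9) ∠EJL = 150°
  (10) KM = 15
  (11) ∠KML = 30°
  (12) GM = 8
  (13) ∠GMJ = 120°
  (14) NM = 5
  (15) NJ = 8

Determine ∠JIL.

Step 1: By the law of cosines on triangle ILJ: IJ² = 7² + 7² − 2·7·7·cos(60°) = 49, so IJ = 7.
Step 2: By the inverse law of cosines on triangle JIL: cos(∠JIL) = (7² + 7² − 7²) / (2·7·7) = 49/98 = 0.5, so ∠JIL = 60°.

Therefore, the measure of angle ∠JIL = 60°.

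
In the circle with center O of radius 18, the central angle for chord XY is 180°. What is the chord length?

Drop a perpendicular from the center to the chord, bisecting both the chord and the central angle.
Each half-chord = r sin(θ/2) = 18 sin(90°).
The full chord = 2 × 18 × sin(90°) = 36.

36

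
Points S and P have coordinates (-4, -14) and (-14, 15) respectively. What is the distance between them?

The horizontal distance is |-14 - -4| = 10 and the vertical distance is |15 - -14| = 29.
By the Pythagorean theorem, d = sqrt(10^2 + 29^2) = sqrt(941).

sqrt(941)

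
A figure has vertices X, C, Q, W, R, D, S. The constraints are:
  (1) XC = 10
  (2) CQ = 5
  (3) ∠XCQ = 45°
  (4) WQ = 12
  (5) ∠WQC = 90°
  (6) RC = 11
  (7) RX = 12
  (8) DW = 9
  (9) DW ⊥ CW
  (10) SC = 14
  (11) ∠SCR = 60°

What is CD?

Step 1: By the law of cosines on triangle CQW: CW² = 5² + 12² − 2·5·12·cos(90°) = 169, so CW = 13.
Step 2: By the law of cosines on triangle CWD: CD² = 13² + 9² − 2·13·9·cos(90°) = 250, so CD = 5·√10.

Therefore, the length of CD = 5·√10.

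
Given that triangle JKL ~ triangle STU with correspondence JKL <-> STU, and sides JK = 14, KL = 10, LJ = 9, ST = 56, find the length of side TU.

Since the triangles are similar, the ratio of corresponding sides is constant.
Scale factor k = ST / JK = 56 / 14 = 4
TU = k * KL = 4 * 10 = 40

40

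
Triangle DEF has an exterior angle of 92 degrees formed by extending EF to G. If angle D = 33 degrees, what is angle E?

By the exterior angle theorem: exterior angle = sum of remote interior angles.
92 = 33 + angle E
angle E = 92 - 33 = 59 degrees

59 degrees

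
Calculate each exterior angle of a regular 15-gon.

Each exterior angle of a regular n-gon is 360 / n.
For n = 15: 360 / 15 = 24 degrees.

24 degrees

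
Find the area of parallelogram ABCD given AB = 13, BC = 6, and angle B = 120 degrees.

Area = a * b * sin(theta)
Area = 13 * 6 * sin(120 degrees)
Area = 78 * sqrt(3)/2
Area = 39*sqrt(3)

39*sqrt(3)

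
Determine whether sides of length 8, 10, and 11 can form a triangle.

Yes.
The triangle inequality requires that the sum of any two sides exceeds the third.
Here 8 + 10 = 18 > 11, so the condition is met.

Yes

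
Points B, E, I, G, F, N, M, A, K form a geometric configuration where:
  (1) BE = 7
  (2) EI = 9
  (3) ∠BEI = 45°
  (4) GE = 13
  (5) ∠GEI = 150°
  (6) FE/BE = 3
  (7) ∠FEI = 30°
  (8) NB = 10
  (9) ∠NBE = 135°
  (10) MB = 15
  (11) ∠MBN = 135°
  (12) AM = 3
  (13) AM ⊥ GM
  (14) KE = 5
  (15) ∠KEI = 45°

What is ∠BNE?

Step 1: By the law of cosines on triangle NBE: NE² = 10² + 7² − 2·10·7·cos(135°) = 247.99, so NE ≈ 15.75.
Step 2: By the inverse law of cosines on triangle BNE: cos(∠BNE) = (10² + 15.75² − 7²) / (2·10·15.75) = 298.99/314.96 = 0.9493, so ∠BNE = 18.32°.

Therefore, the measure of angle ∠BNE = 18.32°.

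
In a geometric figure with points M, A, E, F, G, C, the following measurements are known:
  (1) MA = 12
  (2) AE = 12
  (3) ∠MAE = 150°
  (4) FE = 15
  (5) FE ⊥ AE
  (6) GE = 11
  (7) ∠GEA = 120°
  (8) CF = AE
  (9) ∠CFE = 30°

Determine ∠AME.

Step 1: By the law of cosines on triangle MAE: ME² = 12² + 12² − 2·12·12·cos(150°) = 537.42, so ME ≈ 23.18.
Step 2: By the inverse law of cosines on triangle AME: cos(∠AME) = (12² + 23.18² − 12²) / (2·12·23.18) = 537.42/556.37 = 0.9659, so ∠AME = 15°.

Therefore, the measure of angle ∠AME = 15°.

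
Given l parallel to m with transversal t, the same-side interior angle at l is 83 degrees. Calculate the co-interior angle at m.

Co-interior (same-side interior) angles are between the parallel lines on the same side of the transversal.
Unlike corresponding or alternate interior angles, they are supplementary rather than equal.
So the angle = 180 - 83 = 97 degrees.

97 degrees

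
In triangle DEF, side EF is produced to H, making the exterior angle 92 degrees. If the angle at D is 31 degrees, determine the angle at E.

The exterior angle theorem states that an exterior angle equals the sum of the two non-adjacent interior angles.
So 92 = 31 + angle E, which gives angle E = 92 - 31 = 61 degrees.

61 degrees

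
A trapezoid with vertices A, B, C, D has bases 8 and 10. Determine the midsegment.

The midsegment of a trapezoid = (base1 + base2) / 2
midsegment = (8 + 10) / 2
midsegment = 18 / 2
midsegment = 9

9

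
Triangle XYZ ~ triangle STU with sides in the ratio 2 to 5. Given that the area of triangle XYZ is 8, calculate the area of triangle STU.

For similar figures, the area ratio equals the square of the side ratio.
Side ratio (XYZ to STU) = 2:5, so area ratio = 2^2:5^2 = 4:25.
If the area of XYZ is 8, then the area of STU = 8 * (25/4) = 50.

50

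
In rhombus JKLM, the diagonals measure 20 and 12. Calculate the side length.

Half-diagonals are 10 and 6. side = sqrt(10^2 + 6^2) = sqrt(136) = 2*sqrt(34)

2*sqrt(34)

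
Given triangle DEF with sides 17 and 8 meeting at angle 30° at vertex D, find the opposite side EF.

When two sides and the included angle are known, the law of cosines gives the third side.
c^2 = a^2 + b^2 - 2ab cos(C) generalizes the Pythagorean theorem to non-right triangles.
Here: EF^2 = 289 + 64 - 272*(sqrt(3)/2) = 353 - 136*sqrt(3)
EF = sqrt(353 - 136*sqrt(3))

sqrt(353 - 136*sqrt(3))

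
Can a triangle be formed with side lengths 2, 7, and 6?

Yes.
The triangle inequality requires that the sum of any two sides exceeds the third.
Here 2 + 6 = 8 > 7, so the condition is met.

Yes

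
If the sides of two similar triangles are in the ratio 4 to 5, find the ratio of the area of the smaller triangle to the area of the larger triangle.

Area scales with the square of linear dimensions. If every length is multiplied by 4/5, then the area is multiplied by (4/5)^2 = 16/25.
The area ratio is 16:25.

16:25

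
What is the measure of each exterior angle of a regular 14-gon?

Each exterior angle of a regular n-gon is 360 / n.
For n = 14: 360 / 14 = 180/7 degrees.

180/7 degrees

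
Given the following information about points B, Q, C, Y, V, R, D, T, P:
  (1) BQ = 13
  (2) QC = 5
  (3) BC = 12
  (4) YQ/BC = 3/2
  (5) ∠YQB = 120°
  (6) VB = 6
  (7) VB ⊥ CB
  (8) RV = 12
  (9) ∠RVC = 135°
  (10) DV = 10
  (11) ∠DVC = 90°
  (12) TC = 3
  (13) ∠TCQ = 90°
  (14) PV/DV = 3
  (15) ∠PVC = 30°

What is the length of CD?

Step 1: By the law of cosines on triangle CBV: CV² = 12² + 6² − 2·12·6·cos(90°) = 180, so CV = 6·√5.
Step 2: By the law of cosines on triangle CVD: CD² = (6·√5)² + 10² − 2·6·√5·10·cos(90°) = 280, so CD = 2·√70.

Therefore, the length of CD = 2·√70.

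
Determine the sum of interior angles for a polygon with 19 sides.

The sum of interior angles of an n-sided polygon is (n - 2) * 180.
For n = 19: (19 - 2) * 180 = 17 * 180 = 3060 degrees.

3060 degrees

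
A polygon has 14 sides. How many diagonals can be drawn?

Each of the 14 vertices connects to 11 non-adjacent vertices via diagonals.
Total connections = 14 × 11 = 154, but each diagonal is counted twice.
Number of diagonals = 154 / 2 = 77.

77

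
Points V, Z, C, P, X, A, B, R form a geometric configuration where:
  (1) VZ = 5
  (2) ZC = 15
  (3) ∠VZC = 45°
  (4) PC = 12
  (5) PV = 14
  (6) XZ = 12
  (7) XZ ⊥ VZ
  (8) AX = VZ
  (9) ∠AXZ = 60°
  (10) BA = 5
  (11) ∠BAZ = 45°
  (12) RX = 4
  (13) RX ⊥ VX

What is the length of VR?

Step 1: By the law of cosines on triangle XZV: XV² = 12² + 5² − 2·12·5·cos(90°) = 169, so XV = 13.
Step 2: By the law of cosines on triangle VXR: VR² = 13² + 4² − 2·13·4·cos(90°) = 185, so VR = √185.

Therefore, the length of VR = √185.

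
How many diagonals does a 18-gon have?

The number of diagonals in an n-gon is n(n - 3)/2.
For n = 18: 18(18 - 3)/2 = 18 × 15 / 2 = 135.

135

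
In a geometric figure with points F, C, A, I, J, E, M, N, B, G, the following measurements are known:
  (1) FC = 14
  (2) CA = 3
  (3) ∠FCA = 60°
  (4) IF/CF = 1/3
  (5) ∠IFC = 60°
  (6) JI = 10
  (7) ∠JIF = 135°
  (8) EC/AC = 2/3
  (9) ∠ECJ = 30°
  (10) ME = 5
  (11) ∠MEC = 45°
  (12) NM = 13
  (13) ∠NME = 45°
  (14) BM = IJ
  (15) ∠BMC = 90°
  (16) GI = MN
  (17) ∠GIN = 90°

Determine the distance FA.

Step 1: By the law of cosines on triangle FCA: FA² = 14² + 3² − 2·14·3·cos(60°) = 163, so FA = √163.

Therefore, the length of FA = √163.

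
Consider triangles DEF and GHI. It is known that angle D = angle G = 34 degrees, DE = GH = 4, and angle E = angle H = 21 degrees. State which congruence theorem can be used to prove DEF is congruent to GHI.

Consider the given information: angle D = angle G = 34 degrees, DE = GH = 4, and angle E = angle H = 21 degrees
This is not SAS or AAS: SAS requires two sides and the included angle between them. AAS requires two angles and a non-included side.
The correct criterion is ASA. Two pairs of corresponding angles and the included side are equal (Angle-Side-Angle).

ASA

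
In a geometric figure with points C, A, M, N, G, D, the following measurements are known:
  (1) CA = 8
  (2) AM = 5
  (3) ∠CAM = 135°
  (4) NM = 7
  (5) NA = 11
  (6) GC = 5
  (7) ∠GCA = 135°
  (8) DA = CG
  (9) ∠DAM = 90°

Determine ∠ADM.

From the given relations: DA = CG = 5.
Step 1: By the law of cosines on triangle DAM: DM² = 5² + 5² − 2·5·5·cos(90°) = 50, so DM = 5·√2.
Step 2: By the inverse law of cosines on triangle ADM: cos(∠ADM) = (5² + (5·√2)² − 5²) / (2·5·5·√2) = 50/70.71 = 0.7071, so ∠ADM = 45°.

Therefore, the measure of angle ∠ADM = 45°.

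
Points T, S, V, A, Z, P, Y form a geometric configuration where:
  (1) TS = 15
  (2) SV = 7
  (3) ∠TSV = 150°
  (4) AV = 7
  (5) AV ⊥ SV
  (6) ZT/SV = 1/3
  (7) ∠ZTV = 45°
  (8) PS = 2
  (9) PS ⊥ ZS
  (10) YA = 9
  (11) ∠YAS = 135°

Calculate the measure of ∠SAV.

Step 1: By the law of cosines on triangle AVS: AS² = 7² + 7² − 2·7·7·cos(90°) = 98, so AS = 7·√2.
Step 2: By the inverse law of cosines on triangle SAV: cos(∠SAV) = ((7·√2)² + 7² − 7²) / (2·7·√2·7) = 98/138.59 = 0.7071, so ∠SAV = 45°.

Therefore, the measure of angle ∠SAV = 45°.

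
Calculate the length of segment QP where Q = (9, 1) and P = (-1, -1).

The horizontal distance is |-1 - 9| = 10 and the vertical distance is |-1 - 1| = 2.
By the Pythagorean theorem, d = sqrt(10^2 + 2^2) = sqrt(104) = 2*sqrt(26).

2*sqrt(26)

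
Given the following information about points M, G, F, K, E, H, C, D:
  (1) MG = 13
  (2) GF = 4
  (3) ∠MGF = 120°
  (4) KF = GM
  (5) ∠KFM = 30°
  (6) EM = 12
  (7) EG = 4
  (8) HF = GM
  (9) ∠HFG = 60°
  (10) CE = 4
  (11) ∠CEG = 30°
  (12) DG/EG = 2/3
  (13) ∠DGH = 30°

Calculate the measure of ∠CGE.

Step 1: By the law of cosines on triangle GEC: GC² = 4² + 4² − 2·4·4·cos(30°) = 4.29, so GC ≈ 2.07.
Step 2: By the inverse law of cosines on triangle CGE: cos(∠CGE) = (2.07² + 4² − 4²) / (2·2.07·4) = 4.29/16.56 = 0.2588, so ∠CGE = 75°.

Therefore, the measure of angle ∠CGE = 75°.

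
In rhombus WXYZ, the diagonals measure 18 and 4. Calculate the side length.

The diagonals of a rhombus bisect each other at right angles.
Half-diagonals: 18/2 = 9 and 4/2 = 2
side = sqrt(9^2 + 2^2)
side = sqrt(81 + 4)
side = sqrt(85)

sqrt(85)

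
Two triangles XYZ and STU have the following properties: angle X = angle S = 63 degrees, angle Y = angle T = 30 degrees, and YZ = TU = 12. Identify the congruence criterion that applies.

The given information matches AAS: Two pairs of corresponding angles and a non-included side are equal (Angle-Angle-Side).

AAS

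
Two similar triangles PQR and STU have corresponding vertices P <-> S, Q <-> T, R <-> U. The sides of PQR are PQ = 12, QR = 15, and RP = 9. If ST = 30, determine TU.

k = 30/12 = 5/2. TU = 5/2 * 15 = 75/2.

75/2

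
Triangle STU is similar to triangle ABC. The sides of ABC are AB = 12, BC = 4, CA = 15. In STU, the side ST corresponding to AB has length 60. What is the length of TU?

k = 60/12 = 5. TU = 5 * 4 = 20.

20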